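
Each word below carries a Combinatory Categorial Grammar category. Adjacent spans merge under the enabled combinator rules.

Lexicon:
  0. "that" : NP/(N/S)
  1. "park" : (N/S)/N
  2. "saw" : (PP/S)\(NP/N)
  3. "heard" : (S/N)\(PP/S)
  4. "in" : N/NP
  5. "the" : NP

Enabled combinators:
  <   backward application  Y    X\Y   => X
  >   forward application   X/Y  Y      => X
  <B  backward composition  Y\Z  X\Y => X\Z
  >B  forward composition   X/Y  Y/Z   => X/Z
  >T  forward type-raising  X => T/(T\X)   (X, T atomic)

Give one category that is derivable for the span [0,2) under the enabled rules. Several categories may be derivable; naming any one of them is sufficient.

[0,6] S   >
  [0,4] S/N   <
    [0,3] PP/S   <
      [0,2] NP/N   >B
        [0,1] "that" : NP/(N/S)
        [1,2] "park" : (N/S)/N
      [2,3] "saw" : (PP/S)\(NP/N)
    [3,4] "heard" : (S/N)\(PP/S)
  [4,6] N   >
    [4,5] "in" : N/NP
    [5,6] "the" : NP

NP/N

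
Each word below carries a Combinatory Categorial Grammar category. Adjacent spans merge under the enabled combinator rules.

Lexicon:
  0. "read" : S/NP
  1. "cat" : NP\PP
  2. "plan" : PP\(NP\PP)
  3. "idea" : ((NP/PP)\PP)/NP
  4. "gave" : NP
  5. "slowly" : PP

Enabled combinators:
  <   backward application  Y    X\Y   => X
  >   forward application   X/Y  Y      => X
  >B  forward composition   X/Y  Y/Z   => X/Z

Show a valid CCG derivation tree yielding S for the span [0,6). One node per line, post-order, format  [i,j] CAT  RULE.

[0,1] S/NP  lex  "read"
[1,2] NP\PP  lex  "cat"
[2,3] PP\(NP\PP)  lex  "plan"
[1,3] PP  <  k=2
[3,4] ((NP/PP)\PP)/NP  lex  "idea"
[4,5] NP  lex  "gave"
[3,5] (NP/PP)\PP  >  k=4
[1,5] NP/PP  <  k=3
[5,6] PP  lex  "slowly"
[1,6] NP  >  k=5
[0,6] S  >  k=1

[0,6] S   >
  [0,1] "read" : S/NP
  [1,6] NP   >
    [1,5] NP/PP   <
      [1,3] PP   <
        [1,2] "cat" : NP\PP
        [2,3] "plan" : PP\(NP\PP)
      [3,5] (NP/PP)\PP   >
        [3,4] "idea" : ((NP/PP)\PP)/NP
        [4,5] "gave" : NP
    [5,6] "slowly" : PP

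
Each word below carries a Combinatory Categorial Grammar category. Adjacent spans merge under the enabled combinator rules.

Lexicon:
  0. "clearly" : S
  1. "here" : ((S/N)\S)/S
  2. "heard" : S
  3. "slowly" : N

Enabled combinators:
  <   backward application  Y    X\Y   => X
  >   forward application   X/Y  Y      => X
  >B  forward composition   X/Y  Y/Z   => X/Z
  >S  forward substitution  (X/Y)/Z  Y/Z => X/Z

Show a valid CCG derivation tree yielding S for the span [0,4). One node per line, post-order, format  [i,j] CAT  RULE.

[0,1] S  lex  "clearly"
[1,2] ((S/N)\S)/S  lex  "here"
[2,3] S  lex  "heard"
[1,3] (S/N)\S  >  k=2
[0,3] S/N  <  k=1
[3,4] N  lex  "slowly"
[0,4] S  >  k=3

[0,4] S   >
  [0,3] S/N   <
    [0,1] "clearly" : S
    [1,3] (S/N)\S   >
      [1,2] "here" : ((S/N)\S)/S
      [2,3] "heard" : S
  [3,4] "slowly" : N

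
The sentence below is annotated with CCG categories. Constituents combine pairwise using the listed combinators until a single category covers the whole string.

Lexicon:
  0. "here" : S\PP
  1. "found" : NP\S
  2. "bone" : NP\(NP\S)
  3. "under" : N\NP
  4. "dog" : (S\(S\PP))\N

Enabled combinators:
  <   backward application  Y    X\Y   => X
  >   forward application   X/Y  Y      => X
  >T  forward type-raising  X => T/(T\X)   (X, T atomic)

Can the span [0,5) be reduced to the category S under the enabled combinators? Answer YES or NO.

[0,5] S   <
  [0,1] "here" : S\PP
  [1,5] S\(S\PP)   <
    [1,4] N   <
      [1,3] NP   <
        [1,2] "found" : NP\S
        [2,3] "bone" : NP\(NP\S)
      [3,4] "under" : N\NP
    [4,5] "dog" : (S\(S\PP))\N

YES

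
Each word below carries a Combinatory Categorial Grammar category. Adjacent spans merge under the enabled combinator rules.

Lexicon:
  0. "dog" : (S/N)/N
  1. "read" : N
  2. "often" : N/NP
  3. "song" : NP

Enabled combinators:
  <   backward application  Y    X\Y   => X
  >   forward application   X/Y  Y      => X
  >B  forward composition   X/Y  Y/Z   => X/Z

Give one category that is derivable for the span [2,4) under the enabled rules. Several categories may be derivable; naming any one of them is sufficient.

[0,4] S   >
  [0,2] S/N   >
    [0,1] "dog" : (S/N)/N
    [1,2] "read" : N
  [2,4] N   >
    [2,3] "often" : N/NP
    [3,4] "song" : NP

N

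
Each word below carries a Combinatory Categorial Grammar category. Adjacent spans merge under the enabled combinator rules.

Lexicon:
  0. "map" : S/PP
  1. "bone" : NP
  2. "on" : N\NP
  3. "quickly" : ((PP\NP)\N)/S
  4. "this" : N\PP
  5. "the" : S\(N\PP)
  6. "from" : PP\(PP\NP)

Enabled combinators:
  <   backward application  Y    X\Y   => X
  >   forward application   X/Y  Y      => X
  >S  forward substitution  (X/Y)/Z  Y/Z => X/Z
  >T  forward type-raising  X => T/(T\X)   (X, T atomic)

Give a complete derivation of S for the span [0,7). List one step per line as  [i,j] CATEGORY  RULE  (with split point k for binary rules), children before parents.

[0,7] S   >
  [0,1] "map" : S/PP
  [1,7] PP   <
    [1,6] PP\NP   <
      [1,3] N   <
        [1,2] "bone" : NP
        [2,3] "on" : N\NP
      [3,6] (PP\NP)\N   >
        [3,4] "quickly" : ((PP\NP)\N)/S
        [4,6] S   <
          [4,5] "this" : N\PP
          [5,6] "the" : S\(N\PP)
    [6,7] "from" : PP\(PP\NP)

[0,1] S/PP  lex  "map"
[1,2] NP  lex  "bone"
[2,3] N\NP  lex  "on"
[1,3] N  <  k=2
[3,4] ((PP\NP)\N)/S  lex  "quickly"
[4,5] N\PP  lex  "this"
[5,6] S\(N\PP)  lex  "the"
[4,6] S  <  k=5
[3,6] (PP\NP)\N  >  k=4
[1,6] PP\NP  <  k=3
[6,7] PP\(PP\NP)  lex  "from"
[1,7] PP  <  k=6
[0,7] S  >  k=1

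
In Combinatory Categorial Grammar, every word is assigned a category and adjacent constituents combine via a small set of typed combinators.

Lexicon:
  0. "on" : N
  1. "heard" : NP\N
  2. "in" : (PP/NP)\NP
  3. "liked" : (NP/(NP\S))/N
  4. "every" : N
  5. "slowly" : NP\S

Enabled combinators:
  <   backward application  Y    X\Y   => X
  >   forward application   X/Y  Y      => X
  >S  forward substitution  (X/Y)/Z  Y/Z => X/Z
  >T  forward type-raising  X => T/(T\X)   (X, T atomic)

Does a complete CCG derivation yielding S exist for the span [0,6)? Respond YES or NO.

N NP\N (PP/NP)\NP (NP/(NP\S))/N N NP\S
CKY chart[0,6] = {N/(N\PP), NP/(NP\PP), PP, PP/(PP\PP), S/(S\PP)}; S ∉ chart

NO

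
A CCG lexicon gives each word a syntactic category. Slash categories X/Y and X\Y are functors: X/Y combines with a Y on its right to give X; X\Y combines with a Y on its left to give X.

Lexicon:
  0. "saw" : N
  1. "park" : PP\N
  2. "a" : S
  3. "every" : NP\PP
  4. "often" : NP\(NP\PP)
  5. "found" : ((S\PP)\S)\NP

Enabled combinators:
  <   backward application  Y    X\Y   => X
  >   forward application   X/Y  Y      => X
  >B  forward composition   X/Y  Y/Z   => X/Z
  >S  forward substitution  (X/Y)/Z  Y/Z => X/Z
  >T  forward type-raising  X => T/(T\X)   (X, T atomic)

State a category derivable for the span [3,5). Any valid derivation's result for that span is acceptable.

[0,6] S   <
  [0,2] PP   >
    [0,1] PP/(PP\N)   >T
      [0,1] "saw" : N
    [1,2] "park" : PP\N
  [2,6] S\PP   <
    [2,3] "a" : S
    [3,6] (S\PP)\S   <
      [3,5] NP   <
        [3,4] "every" : NP\PP
        [4,5] "often" : NP\(NP\PP)
      [5,6] "found" : ((S\PP)\S)\NP

NP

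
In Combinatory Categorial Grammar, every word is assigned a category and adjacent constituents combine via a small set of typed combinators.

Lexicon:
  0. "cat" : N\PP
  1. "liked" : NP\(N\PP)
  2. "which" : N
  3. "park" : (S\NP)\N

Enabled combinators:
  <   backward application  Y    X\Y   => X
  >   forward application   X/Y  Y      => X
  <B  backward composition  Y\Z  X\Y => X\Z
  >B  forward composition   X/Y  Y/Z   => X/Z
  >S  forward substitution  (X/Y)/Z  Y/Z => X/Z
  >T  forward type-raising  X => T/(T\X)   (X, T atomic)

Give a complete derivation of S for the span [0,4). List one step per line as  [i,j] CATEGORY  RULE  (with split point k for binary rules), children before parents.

[0,1] N\PP  lex  "cat"
[1,2] NP\(N\PP)  lex  "liked"
[0,2] NP  <  k=1
[2,3] N  lex  "which"
[3,4] (S\NP)\N  lex  "park"
[2,4] S\NP  <  k=3
[0,4] S  <  k=2

[0,4] S   <
  [0,2] NP   <
    [0,1] "cat" : N\PP
    [1,2] "liked" : NP\(N\PP)
  [2,4] S\NP   <
    [2,3] "which" : N
    [3,4] "park" : (S\NP)\N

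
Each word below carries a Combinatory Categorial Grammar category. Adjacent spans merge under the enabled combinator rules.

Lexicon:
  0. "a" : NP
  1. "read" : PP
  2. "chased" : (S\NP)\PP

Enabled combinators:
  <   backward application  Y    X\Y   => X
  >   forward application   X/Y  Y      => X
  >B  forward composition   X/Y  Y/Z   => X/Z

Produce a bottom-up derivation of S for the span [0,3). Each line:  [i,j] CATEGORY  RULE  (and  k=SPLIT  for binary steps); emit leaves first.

[0,3] S   <
  [0,1] "a" : NP
  [1,3] S\NP   <
    [1,2] "read" : PP
    [2,3] "chased" : (S\NP)\PP

[0,1] NP  lex  "a"
[1,2] PP  lex  "read"
[2,3] (S\NP)\PP  lex  "chased"
[1,3] S\NP  <  k=2
[0,3] S  <  k=1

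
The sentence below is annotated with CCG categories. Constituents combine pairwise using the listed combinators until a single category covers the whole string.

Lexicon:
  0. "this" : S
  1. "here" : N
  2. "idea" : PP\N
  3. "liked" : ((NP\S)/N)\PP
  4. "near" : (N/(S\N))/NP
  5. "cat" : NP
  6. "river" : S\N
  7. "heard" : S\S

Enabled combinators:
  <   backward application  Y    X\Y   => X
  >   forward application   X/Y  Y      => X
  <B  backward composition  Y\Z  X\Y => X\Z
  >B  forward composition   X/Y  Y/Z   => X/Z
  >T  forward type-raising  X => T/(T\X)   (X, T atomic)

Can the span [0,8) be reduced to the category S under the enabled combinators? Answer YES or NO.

NO

S N PP\N ((NP\S)/N)\PP (N/(S\N))/NP NP S\N S\S
CKY chart[0,8] = {N/(N\NP), NP, NP/(NP\NP), NP/(N\N), PP/(PP\NP), S/(S\NP)}; S ∉ chart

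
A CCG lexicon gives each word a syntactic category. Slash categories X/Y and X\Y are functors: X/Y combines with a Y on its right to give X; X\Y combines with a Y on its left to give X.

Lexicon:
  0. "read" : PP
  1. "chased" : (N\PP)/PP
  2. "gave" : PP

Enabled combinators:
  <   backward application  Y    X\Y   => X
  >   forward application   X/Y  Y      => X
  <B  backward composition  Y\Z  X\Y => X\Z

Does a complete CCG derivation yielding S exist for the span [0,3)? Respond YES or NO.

PP (N\PP)/PP PP
CKY chart[0,3] = {N}; S ∉ chart

NO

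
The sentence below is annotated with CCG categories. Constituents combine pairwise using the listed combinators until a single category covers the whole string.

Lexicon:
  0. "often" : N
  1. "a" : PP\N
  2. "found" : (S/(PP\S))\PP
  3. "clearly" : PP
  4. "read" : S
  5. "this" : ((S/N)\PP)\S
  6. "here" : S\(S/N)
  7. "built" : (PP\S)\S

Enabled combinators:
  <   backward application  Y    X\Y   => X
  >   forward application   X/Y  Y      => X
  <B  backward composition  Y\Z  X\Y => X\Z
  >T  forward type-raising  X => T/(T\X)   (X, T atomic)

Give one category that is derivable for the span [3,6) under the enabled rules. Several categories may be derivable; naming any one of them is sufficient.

S/N

[0,8] S   >
  [0,3] S/(PP\S)   <
    [0,2] PP   >
      [0,1] PP/(PP\N)   >T
        [0,1] "often" : N
      [1,2] "a" : PP\N
    [2,3] "found" : (S/(PP\S))\PP
  [3,8] PP\S   <
    [3,7] S   <
      [3,6] S/N   <
        [3,4] "clearly" : PP
        [4,6] (S/N)\PP   <
          [4,5] "read" : S
          [5,6] "this" : ((S/N)\PP)\S
      [6,7] "here" : S\(S/N)
    [7,8] "built" : (PP\S)\S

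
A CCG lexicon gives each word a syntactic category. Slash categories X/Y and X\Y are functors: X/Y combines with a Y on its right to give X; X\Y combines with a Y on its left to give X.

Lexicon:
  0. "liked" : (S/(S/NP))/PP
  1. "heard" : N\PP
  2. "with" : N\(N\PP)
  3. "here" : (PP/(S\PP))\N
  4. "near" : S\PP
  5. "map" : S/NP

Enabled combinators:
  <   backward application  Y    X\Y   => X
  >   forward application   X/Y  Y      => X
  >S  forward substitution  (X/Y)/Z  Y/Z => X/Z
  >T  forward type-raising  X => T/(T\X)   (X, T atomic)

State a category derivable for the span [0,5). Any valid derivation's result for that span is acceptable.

[0,6] S   >
  [0,5] S/(S/NP)   >
    [0,1] "liked" : (S/(S/NP))/PP
    [1,5] PP   >
      [1,4] PP/(S\PP)   <
        [1,3] N   <
          [1,2] "heard" : N\PP
          [2,3] "with" : N\(N\PP)
        [3,4] "here" : (PP/(S\PP))\N
      [4,5] "near" : S\PP
  [5,6] "map" : S/NP

S/(S/NP)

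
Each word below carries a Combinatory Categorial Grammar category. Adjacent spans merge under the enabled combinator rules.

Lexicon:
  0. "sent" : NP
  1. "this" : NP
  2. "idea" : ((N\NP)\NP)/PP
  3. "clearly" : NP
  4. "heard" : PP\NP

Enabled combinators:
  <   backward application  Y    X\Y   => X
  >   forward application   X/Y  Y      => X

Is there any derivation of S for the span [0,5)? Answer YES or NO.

NO

NP NP ((N\NP)\NP)/PP NP PP\NP
CKY chart[0,5] = {N}; S ∉ chart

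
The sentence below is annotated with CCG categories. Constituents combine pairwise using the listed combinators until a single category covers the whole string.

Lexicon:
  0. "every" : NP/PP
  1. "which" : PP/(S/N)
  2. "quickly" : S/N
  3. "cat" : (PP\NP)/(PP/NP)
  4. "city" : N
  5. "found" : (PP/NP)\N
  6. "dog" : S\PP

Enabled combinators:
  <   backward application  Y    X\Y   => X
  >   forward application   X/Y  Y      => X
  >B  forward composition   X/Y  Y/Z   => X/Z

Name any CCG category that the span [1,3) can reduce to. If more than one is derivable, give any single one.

[0,7] S   <
  [0,6] PP   <
    [0,3] NP   >
      [0,1] "every" : NP/PP
      [1,3] PP   >
        [1,2] "which" : PP/(S/N)
        [2,3] "quickly" : S/N
    [3,6] PP\NP   >
      [3,4] "cat" : (PP\NP)/(PP/NP)
      [4,6] PP/NP   <
        [4,5] "city" : N
        [5,6] "found" : (PP/NP)\N
  [6,7] "dog" : S\PP

PP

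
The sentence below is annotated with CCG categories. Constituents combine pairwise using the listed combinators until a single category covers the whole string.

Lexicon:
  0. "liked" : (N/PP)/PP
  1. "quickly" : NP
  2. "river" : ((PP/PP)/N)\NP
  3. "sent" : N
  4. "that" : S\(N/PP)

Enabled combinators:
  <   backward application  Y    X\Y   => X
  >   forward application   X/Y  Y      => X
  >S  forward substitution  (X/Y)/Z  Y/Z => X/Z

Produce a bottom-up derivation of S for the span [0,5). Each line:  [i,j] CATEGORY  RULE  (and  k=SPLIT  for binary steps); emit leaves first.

[0,1] (N/PP)/PP  lex  "liked"
[1,2] NP  lex  "quickly"
[2,3] ((PP/PP)/N)\NP  lex  "river"
[1,3] (PP/PP)/N  <  k=2
[3,4] N  lex  "sent"
[1,4] PP/PP  >  k=3
[0,4] N/PP  >S  k=1
[4,5] S\(N/PP)  lex  "that"
[0,5] S  <  k=4

[0,5] S   <
  [0,4] N/PP   >S
    [0,1] "liked" : (N/PP)/PP
    [1,4] PP/PP   >
      [1,3] (PP/PP)/N   <
        [1,2] "quickly" : NP
        [2,3] "river" : ((PP/PP)/N)\NP
      [3,4] "sent" : N
  [4,5] "that" : S\(N/PP)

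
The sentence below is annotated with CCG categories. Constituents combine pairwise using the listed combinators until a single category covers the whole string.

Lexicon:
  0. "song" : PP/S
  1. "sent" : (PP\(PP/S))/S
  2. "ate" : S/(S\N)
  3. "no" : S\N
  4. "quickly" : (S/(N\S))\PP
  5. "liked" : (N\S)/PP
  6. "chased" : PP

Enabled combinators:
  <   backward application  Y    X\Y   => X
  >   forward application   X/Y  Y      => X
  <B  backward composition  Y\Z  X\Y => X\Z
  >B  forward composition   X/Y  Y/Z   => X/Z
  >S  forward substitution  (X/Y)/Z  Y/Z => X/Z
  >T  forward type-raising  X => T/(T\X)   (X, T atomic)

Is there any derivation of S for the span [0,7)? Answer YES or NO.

YES

[0,7] S   >
  [0,5] S/(N\S)   <
    [0,4] PP   <
      [0,1] "song" : PP/S
      [1,4] PP\(PP/S)   >
        [1,2] "sent" : (PP\(PP/S))/S
        [2,4] S   >
          [2,3] "ate" : S/(S\N)
          [3,4] "no" : S\N
    [4,5] "quickly" : (S/(N\S))\PP
  [5,7] N\S   >
    [5,6] "liked" : (N\S)/PP
    [6,7] "chased" : PP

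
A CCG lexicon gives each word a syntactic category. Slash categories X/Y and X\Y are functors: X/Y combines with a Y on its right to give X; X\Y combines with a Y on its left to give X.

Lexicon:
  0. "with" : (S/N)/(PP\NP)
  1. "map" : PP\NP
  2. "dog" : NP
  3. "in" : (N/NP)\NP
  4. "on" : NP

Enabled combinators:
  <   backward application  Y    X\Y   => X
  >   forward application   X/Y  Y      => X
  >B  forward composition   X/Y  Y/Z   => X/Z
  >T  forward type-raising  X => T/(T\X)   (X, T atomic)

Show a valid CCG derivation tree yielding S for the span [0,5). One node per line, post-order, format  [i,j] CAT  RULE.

[0,1] (S/N)/(PP\NP)  lex  "with"
[1,2] PP\NP  lex  "map"
[0,2] S/N  >  k=1
[2,3] NP  lex  "dog"
[3,4] (N/NP)\NP  lex  "in"
[2,4] N/NP  <  k=3
[0,4] S/NP  >B  k=2
[4,5] NP  lex  "on"
[0,5] S  >  k=4

[0,5] S   >
  [0,4] S/NP   >B
    [0,2] S/N   >
      [0,1] "with" : (S/N)/(PP\NP)
      [1,2] "map" : PP\NP
    [2,4] N/NP   <
      [2,3] "dog" : NP
      [3,4] "in" : (N/NP)\NP
  [4,5] "on" : NP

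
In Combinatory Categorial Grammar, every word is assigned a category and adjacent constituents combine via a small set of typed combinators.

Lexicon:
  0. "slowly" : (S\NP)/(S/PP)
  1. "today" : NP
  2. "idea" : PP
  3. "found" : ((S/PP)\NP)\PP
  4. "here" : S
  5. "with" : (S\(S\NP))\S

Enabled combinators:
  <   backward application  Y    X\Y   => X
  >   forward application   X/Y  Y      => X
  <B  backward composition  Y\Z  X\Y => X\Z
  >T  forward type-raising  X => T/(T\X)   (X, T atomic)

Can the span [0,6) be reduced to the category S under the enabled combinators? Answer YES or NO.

[0,6] S   <
  [0,4] S\NP   >
    [0,1] "slowly" : (S\NP)/(S/PP)
    [1,4] S/PP   <
      [1,2] "today" : NP
      [2,4] (S/PP)\NP   <
        [2,3] "idea" : PP
        [3,4] "found" : ((S/PP)\NP)\PP
  [4,6] S\(S\NP)   <
    [4,5] "here" : S
    [5,6] "with" : (S\(S\NP))\S

YES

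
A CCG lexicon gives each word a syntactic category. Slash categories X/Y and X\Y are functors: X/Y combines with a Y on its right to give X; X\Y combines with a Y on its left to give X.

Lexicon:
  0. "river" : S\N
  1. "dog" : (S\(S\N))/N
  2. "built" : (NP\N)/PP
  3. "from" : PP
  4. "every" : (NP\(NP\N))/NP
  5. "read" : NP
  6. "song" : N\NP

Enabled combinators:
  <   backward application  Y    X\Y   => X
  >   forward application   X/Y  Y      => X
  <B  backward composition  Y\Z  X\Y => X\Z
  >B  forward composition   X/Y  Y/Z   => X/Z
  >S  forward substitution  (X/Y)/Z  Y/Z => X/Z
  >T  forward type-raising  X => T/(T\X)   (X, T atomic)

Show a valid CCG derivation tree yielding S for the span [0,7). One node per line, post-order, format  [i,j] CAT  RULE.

[0,1] S\N  lex  "river"
[1,2] (S\(S\N))/N  lex  "dog"
[2,3] (NP\N)/PP  lex  "built"
[3,4] PP  lex  "from"
[2,4] NP\N  >  k=3
[4,5] (NP\(NP\N))/NP  lex  "every"
[5,6] NP  lex  "read"
[4,6] NP\(NP\N)  >  k=5
[2,6] NP  <  k=4
[6,7] N\NP  lex  "song"
[2,7] N  <  k=6
[1,7] S\(S\N)  >  k=2
[0,7] S  <  k=1

[0,7] S   <
  [0,1] "river" : S\N
  [1,7] S\(S\N)   >
    [1,2] "dog" : (S\(S\N))/N
    [2,7] N   <
      [2,6] NP   <
        [2,4] NP\N   >
          [2,3] "built" : (NP\N)/PP
          [3,4] "from" : PP
        [4,6] NP\(NP\N)   >
          [4,5] "every" : (NP\(NP\N))/NP
          [5,6] "read" : NP
      [6,7] "song" : N\NP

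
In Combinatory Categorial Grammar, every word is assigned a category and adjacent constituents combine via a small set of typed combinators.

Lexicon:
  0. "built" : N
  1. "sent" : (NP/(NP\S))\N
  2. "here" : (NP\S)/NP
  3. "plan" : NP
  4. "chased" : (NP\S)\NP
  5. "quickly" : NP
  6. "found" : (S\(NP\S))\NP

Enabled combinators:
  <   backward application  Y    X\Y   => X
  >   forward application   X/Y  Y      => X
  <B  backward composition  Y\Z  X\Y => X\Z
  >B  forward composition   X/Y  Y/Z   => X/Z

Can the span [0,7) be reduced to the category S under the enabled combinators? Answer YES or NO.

YES

[0,7] S   <
  [0,4] NP   >
    [0,2] NP/(NP\S)   <
      [0,1] "built" : N
      [1,2] "sent" : (NP/(NP\S))\N
    [2,4] NP\S   >
      [2,3] "here" : (NP\S)/NP
      [3,4] "plan" : NP
  [4,7] S\NP   <B
    [4,5] "chased" : (NP\S)\NP
    [5,7] S\(NP\S)   <
      [5,6] "quickly" : NP
      [6,7] "found" : (S\(NP\S))\NP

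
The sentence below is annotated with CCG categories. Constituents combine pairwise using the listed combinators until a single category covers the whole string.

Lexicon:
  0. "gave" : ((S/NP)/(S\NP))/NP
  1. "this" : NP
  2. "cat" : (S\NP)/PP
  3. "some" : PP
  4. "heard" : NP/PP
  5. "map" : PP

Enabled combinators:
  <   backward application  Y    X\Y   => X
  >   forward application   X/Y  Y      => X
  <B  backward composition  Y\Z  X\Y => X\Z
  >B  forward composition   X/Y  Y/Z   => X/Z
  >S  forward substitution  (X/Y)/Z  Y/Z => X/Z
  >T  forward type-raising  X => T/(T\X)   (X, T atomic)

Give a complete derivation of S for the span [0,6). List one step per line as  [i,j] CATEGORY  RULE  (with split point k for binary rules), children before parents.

[0,6] S   >
  [0,4] S/NP   >
    [0,2] (S/NP)/(S\NP)   >
      [0,1] "gave" : ((S/NP)/(S\NP))/NP
      [1,2] "this" : NP
    [2,4] S\NP   >
      [2,3] "cat" : (S\NP)/PP
      [3,4] "some" : PP
  [4,6] NP   >
    [4,5] "heard" : NP/PP
    [5,6] "map" : PP

[0,1] ((S/NP)/(S\NP))/NP  lex  "gave"
[1,2] NP  lex  "this"
[0,2] (S/NP)/(S\NP)  >  k=1
[2,3] (S\NP)/PP  lex  "cat"
[3,4] PP  lex  "some"
[2,4] S\NP  >  k=3
[0,4] S/NP  >  k=2
[4,5] NP/PP  lex  "heard"
[5,6] PP  lex  "map"
[4,6] NP  >  k=5
[0,6] S  >  k=4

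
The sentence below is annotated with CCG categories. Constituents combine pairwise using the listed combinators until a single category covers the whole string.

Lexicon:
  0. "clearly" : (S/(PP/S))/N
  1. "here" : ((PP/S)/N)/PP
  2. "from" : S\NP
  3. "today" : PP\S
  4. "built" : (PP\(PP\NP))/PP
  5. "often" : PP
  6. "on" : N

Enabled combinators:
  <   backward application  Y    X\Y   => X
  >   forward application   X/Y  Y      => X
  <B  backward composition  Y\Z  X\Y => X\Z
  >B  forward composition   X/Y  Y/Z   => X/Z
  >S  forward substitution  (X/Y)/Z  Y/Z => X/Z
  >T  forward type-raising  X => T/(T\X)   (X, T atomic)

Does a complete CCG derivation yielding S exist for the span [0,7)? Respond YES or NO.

YES

[0,7] S   >
  [0,6] S/N   >S
    [0,1] "clearly" : (S/(PP/S))/N
    [1,6] (PP/S)/N   >
      [1,2] "here" : ((PP/S)/N)/PP
      [2,6] PP   <
        [2,4] PP\NP   <B
          [2,3] "from" : S\NP
          [3,4] "today" : PP\S
        [4,6] PP\(PP\NP)   >
          [4,5] "built" : (PP\(PP\NP))/PP
          [5,6] "often" : PP
  [6,7] "on" : N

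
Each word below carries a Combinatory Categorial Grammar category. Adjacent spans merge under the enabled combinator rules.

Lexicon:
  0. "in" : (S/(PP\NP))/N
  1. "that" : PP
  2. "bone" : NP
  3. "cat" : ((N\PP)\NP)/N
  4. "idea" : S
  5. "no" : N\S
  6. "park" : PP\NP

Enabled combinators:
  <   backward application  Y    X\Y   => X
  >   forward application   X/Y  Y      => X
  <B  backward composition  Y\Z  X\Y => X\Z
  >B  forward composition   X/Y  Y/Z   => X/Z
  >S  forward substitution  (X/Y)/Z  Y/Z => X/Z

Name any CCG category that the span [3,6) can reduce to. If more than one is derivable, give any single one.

(N\PP)\NP

[0,7] S   >
  [0,6] S/(PP\NP)   >
    [0,1] "in" : (S/(PP\NP))/N
    [1,6] N   <
      [1,2] "that" : PP
      [2,6] N\PP   <
        [2,3] "bone" : NP
        [3,6] (N\PP)\NP   >
          [3,4] "cat" : ((N\PP)\NP)/N
          [4,6] N   <
            [4,5] "idea" : S
            [5,6] "no" : N\S
  [6,7] "park" : PP\NP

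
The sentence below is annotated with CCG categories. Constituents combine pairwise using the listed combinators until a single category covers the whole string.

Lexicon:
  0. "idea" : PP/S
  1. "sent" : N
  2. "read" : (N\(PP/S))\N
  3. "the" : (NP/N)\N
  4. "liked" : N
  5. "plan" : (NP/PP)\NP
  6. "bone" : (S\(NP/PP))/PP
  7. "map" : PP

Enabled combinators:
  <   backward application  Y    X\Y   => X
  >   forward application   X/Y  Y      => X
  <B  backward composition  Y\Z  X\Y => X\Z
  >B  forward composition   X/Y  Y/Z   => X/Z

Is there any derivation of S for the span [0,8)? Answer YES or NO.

YES

[0,8] S   <
  [0,5] NP   >
    [0,4] NP/N   <
      [0,3] N   <
        [0,1] "idea" : PP/S
        [1,3] N\(PP/S)   <
          [1,2] "sent" : N
          [2,3] "read" : (N\(PP/S))\N
      [3,4] "the" : (NP/N)\N
    [4,5] "liked" : N
  [5,8] S\NP   <B
    [5,6] "plan" : (NP/PP)\NP
    [6,8] S\(NP/PP)   >
      [6,7] "bone" : (S\(NP/PP))/PP
      [7,8] "map" : PP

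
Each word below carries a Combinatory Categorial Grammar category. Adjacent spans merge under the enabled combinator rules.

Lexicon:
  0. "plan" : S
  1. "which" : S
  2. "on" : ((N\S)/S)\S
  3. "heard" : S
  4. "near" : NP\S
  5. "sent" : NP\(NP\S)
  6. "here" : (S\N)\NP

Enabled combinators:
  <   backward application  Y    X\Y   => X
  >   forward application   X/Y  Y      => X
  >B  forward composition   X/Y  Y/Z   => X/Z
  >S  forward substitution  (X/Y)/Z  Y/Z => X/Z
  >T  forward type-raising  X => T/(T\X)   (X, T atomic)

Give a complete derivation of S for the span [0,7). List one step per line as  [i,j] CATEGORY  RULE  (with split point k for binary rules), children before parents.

[0,7] S   <
  [0,4] N   >
    [0,1] N/(N\S)   >T
      [0,1] "plan" : S
    [1,4] N\S   >
      [1,3] (N\S)/S   <
        [1,2] "which" : S
        [2,3] "on" : ((N\S)/S)\S
      [3,4] "heard" : S
  [4,7] S\N   <
    [4,6] NP   <
      [4,5] "near" : NP\S
      [5,6] "sent" : NP\(NP\S)
    [6,7] "here" : (S\N)\NP

[0,1] S  lex  "plan"
[0,1] N/(N\S)  >T
[1,2] S  lex  "which"
[2,3] ((N\S)/S)\S  lex  "on"
[1,3] (N\S)/S  <  k=2
[3,4] S  lex  "heard"
[1,4] N\S  >  k=3
[0,4] N  >  k=1
[4,5] NP\S  lex  "near"
[5,6] NP\(NP\S)  lex  "sent"
[4,6] NP  <  k=5
[6,7] (S\N)\NP  lex  "here"
[4,7] S\N  <  k=6
[0,7] S  <  k=4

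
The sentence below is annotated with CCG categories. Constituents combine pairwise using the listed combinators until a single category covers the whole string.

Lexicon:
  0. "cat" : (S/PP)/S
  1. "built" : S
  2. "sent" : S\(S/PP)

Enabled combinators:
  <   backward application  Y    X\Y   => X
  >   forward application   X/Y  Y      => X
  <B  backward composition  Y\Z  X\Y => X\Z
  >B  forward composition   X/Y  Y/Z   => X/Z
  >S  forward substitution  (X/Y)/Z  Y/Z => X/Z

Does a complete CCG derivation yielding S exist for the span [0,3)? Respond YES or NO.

[0,3] S   <
  [0,2] S/PP   >
    [0,1] "cat" : (S/PP)/S
    [1,2] "built" : S
  [2,3] "sent" : S\(S/PP)

YES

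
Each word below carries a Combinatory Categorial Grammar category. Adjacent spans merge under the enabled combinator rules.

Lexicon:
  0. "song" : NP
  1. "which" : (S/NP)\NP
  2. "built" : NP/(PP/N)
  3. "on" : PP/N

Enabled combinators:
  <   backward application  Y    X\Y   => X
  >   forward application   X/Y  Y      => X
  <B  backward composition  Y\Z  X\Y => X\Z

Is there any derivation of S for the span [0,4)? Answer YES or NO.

YES

[0,4] S   >
  [0,2] S/NP   <
    [0,1] "song" : NP
    [1,2] "which" : (S/NP)\NP
  [2,4] NP   >
    [2,3] "built" : NP/(PP/N)
    [3,4] "on" : PP/N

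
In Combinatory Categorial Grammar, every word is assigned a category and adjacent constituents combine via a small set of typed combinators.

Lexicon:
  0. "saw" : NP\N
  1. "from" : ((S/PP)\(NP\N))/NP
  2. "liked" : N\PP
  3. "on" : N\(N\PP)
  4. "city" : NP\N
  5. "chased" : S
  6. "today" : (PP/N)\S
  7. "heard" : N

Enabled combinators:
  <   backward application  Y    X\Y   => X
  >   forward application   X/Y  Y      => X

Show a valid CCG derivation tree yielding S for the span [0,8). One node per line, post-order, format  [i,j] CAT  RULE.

[0,8] S   >
  [0,5] S/PP   <
    [0,1] "saw" : NP\N
    [1,5] (S/PP)\(NP\N)   >
      [1,2] "from" : ((S/PP)\(NP\N))/NP
      [2,5] NP   <
        [2,4] N   <
          [2,3] "liked" : N\PP
          [3,4] "on" : N\(N\PP)
        [4,5] "city" : NP\N
  [5,8] PP   >
    [5,7] PP/N   <
      [5,6] "chased" : S
      [6,7] "today" : (PP/N)\S
    [7,8] "heard" : N

[0,1] NP\N  lex  "saw"
[1,2] ((S/PP)\(NP\N))/NP  lex  "from"
[2,3] N\PP  lex  "liked"
[3,4] N\(N\PP)  lex  "on"
[2,4] N  <  k=3
[4,5] NP\N  lex  "city"
[2,5] NP  <  k=4
[1,5] (S/PP)\(NP\N)  >  k=2
[0,5] S/PP  <  k=1
[5,6] S  lex  "chased"
[6,7] (PP/N)\S  lex  "today"
[5,7] PP/N  <  k=6
[7,8] N  lex  "heard"
[5,8] PP  >  k=7
[0,8] S  >  k=5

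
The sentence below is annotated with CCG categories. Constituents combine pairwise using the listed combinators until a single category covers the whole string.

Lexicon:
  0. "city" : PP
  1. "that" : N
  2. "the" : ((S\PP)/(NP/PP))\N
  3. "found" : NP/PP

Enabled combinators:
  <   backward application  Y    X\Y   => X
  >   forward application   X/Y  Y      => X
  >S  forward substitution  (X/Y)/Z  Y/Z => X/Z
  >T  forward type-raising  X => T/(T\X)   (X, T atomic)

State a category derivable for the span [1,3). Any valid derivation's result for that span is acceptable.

[0,4] S   >
  [0,1] S/(S\PP)   >T
    [0,1] "city" : PP
  [1,4] S\PP   >
    [1,3] (S\PP)/(NP/PP)   <
      [1,2] "that" : N
      [2,3] "the" : ((S\PP)/(NP/PP))\N
    [3,4] "found" : NP/PP

(S\PP)/(NP/PP)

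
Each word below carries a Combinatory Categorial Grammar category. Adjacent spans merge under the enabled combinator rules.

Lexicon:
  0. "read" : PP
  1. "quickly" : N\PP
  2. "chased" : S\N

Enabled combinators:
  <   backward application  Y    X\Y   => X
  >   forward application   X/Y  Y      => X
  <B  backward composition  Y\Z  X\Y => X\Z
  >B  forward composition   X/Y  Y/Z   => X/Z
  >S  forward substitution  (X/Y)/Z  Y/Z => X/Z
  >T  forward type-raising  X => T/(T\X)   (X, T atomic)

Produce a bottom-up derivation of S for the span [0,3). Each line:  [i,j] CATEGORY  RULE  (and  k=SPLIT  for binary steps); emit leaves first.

[0,1] PP  lex  "read"
[1,2] N\PP  lex  "quickly"
[0,2] N  <  k=1
[2,3] S\N  lex  "chased"
[0,3] S  <  k=2

[0,3] S   <
  [0,2] N   <
    [0,1] "read" : PP
    [1,2] "quickly" : N\PP
  [2,3] "chased" : S\N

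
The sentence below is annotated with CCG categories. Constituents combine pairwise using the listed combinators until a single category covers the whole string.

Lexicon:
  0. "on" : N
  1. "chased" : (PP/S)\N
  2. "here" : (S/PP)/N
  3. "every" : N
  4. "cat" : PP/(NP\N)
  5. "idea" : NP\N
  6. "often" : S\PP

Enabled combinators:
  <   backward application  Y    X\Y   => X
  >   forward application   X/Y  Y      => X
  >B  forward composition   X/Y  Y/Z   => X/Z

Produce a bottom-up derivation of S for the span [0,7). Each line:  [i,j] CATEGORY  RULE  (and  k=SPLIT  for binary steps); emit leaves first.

[0,1] N  lex  "on"
[1,2] (PP/S)\N  lex  "chased"
[0,2] PP/S  <  k=1
[2,3] (S/PP)/N  lex  "here"
[3,4] N  lex  "every"
[2,4] S/PP  >  k=3
[4,5] PP/(NP\N)  lex  "cat"
[5,6] NP\N  lex  "idea"
[4,6] PP  >  k=5
[2,6] S  >  k=4
[0,6] PP  >  k=2
[6,7] S\PP  lex  "often"
[0,7] S  <  k=6

[0,7] S   <
  [0,6] PP   >
    [0,2] PP/S   <
      [0,1] "on" : N
      [1,2] "chased" : (PP/S)\N
    [2,6] S   >
      [2,4] S/PP   >
        [2,3] "here" : (S/PP)/N
        [3,4] "every" : N
      [4,6] PP   >
        [4,5] "cat" : PP/(NP\N)
        [5,6] "idea" : NP\N
  [6,7] "often" : S\PP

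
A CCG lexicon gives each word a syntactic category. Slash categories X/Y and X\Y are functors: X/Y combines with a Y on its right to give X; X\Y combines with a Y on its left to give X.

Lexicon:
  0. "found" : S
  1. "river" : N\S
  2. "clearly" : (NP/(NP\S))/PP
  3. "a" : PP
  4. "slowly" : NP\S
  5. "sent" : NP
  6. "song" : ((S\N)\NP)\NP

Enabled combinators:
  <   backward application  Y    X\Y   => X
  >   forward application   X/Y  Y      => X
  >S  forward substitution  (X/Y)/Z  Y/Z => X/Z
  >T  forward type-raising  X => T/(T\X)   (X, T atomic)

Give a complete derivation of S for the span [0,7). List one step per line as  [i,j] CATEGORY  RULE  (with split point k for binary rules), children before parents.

[0,1] S  lex  "found"
[1,2] N\S  lex  "river"
[0,2] N  <  k=1
[2,3] (NP/(NP\S))/PP  lex  "clearly"
[3,4] PP  lex  "a"
[2,4] NP/(NP\S)  >  k=3
[4,5] NP\S  lex  "slowly"
[2,5] NP  >  k=4
[5,6] NP  lex  "sent"
[6,7] ((S\N)\NP)\NP  lex  "song"
[5,7] (S\N)\NP  <  k=6
[2,7] S\N  <  k=5
[0,7] S  <  k=2

[0,7] S   <
  [0,2] N   <
    [0,1] "found" : S
    [1,2] "river" : N\S
  [2,7] S\N   <
    [2,5] NP   >
      [2,4] NP/(NP\S)   >
        [2,3] "clearly" : (NP/(NP\S))/PP
        [3,4] "a" : PP
      [4,5] "slowly" : NP\S
    [5,7] (S\N)\NP   <
      [5,6] "sent" : NP
      [6,7] "song" : ((S\N)\NP)\NP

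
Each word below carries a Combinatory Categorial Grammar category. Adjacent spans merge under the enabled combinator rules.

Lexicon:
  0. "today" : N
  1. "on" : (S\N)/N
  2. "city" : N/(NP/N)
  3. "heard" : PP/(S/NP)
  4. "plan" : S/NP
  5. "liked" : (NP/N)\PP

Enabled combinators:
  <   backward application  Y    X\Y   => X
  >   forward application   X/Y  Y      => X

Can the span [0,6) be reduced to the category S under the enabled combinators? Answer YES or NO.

[0,6] S   <
  [0,1] "today" : N
  [1,6] S\N   >
    [1,2] "on" : (S\N)/N
    [2,6] N   >
      [2,3] "city" : N/(NP/N)
      [3,6] NP/N   <
        [3,5] PP   >
          [3,4] "heard" : PP/(S/NP)
          [4,5] "plan" : S/NP
        [5,6] "liked" : (NP/N)\PP

YES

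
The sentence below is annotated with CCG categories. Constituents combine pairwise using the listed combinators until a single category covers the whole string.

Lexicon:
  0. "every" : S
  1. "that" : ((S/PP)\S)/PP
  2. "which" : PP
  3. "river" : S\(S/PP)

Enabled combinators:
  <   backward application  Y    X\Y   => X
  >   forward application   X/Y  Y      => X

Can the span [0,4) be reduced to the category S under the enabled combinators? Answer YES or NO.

YES

[0,4] S   <
  [0,3] S/PP   <
    [0,1] "every" : S
    [1,3] (S/PP)\S   >
      [1,2] "that" : ((S/PP)\S)/PP
      [2,3] "which" : PP
  [3,4] "river" : S\(S/PP)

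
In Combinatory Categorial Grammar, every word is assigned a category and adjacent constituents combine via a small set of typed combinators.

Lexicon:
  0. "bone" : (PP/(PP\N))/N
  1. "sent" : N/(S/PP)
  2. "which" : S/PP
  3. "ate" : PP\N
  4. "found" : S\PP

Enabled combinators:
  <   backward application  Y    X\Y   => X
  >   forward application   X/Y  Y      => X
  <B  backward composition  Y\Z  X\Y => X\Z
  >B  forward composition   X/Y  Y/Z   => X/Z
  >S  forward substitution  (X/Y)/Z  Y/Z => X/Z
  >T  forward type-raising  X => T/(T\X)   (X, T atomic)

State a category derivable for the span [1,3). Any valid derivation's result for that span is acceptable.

N

[0,5] S   <
  [0,4] PP   >
    [0,3] PP/(PP\N)   >
      [0,1] "bone" : (PP/(PP\N))/N
      [1,3] N   >
        [1,2] "sent" : N/(S/PP)
        [2,3] "which" : S/PP
    [3,4] "ate" : PP\N
  [4,5] "found" : S\PP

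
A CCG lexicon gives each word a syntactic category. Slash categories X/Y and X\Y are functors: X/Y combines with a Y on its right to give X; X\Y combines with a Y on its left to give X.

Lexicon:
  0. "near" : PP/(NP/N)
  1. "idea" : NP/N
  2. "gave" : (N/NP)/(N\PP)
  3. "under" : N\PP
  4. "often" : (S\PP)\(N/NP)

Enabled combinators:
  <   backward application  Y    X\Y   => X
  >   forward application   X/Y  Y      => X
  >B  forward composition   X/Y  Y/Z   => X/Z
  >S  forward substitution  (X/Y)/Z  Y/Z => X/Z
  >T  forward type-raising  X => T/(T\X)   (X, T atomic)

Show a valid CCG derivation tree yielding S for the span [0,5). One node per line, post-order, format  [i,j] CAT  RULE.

[0,5] S   <
  [0,2] PP   >
    [0,1] "near" : PP/(NP/N)
    [1,2] "idea" : NP/N
  [2,5] S\PP   <
    [2,4] N/NP   >
      [2,3] "gave" : (N/NP)/(N\PP)
      [3,4] "under" : N\PP
    [4,5] "often" : (S\PP)\(N/NP)

[0,1] PP/(NP/N)  lex  "near"
[1,2] NP/N  lex  "idea"
[0,2] PP  >  k=1
[2,3] (N/NP)/(N\PP)  lex  "gave"
[3,4] N\PP  lex  "under"
[2,4] N/NP  >  k=3
[4,5] (S\PP)\(N/NP)  lex  "often"
[2,5] S\PP  <  k=4
[0,5] S  <  k=2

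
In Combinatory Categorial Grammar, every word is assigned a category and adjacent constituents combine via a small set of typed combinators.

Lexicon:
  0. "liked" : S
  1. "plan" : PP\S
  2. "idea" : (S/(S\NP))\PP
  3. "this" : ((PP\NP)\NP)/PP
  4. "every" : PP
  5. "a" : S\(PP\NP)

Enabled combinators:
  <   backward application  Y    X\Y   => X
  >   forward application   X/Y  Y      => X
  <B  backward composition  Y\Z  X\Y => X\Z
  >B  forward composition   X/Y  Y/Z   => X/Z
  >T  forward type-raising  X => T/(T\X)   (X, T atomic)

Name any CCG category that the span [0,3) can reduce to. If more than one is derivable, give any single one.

[0,6] S   >
  [0,3] S/(S\NP)   <
    [0,2] PP   >
      [0,1] PP/(PP\S)   >T
        [0,1] "liked" : S
      [1,2] "plan" : PP\S
    [2,3] "idea" : (S/(S\NP))\PP
  [3,6] S\NP   <B
    [3,5] (PP\NP)\NP   >
      [3,4] "this" : ((PP\NP)\NP)/PP
      [4,5] "every" : PP
    [5,6] "a" : S\(PP\NP)

S/(S\NP)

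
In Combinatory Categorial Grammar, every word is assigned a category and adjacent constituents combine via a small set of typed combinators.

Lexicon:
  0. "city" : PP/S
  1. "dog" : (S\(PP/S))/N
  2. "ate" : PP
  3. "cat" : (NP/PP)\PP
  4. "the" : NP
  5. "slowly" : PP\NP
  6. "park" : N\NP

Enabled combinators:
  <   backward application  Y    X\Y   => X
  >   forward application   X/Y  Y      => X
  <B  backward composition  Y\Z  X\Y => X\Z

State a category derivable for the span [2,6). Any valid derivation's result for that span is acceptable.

NP

[0,7] S   <
  [0,1] "city" : PP/S
  [1,7] S\(PP/S)   >
    [1,2] "dog" : (S\(PP/S))/N
    [2,7] N   <
      [2,6] NP   >
        [2,4] NP/PP   <
          [2,3] "ate" : PP
          [3,4] "cat" : (NP/PP)\PP
        [4,6] PP   <
          [4,5] "the" : NP
          [5,6] "slowly" : PP\NP
      [6,7] "park" : N\NP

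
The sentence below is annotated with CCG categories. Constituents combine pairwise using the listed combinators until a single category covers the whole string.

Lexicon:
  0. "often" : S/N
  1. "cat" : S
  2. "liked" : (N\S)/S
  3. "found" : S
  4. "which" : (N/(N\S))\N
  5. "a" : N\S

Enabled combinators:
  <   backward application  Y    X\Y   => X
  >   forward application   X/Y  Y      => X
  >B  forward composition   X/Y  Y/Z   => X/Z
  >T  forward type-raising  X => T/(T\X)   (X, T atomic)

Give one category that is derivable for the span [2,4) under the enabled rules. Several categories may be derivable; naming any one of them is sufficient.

N\S

[0,6] S   >
  [0,1] "often" : S/N
  [1,6] N   >
    [1,5] N/(N\S)   <
      [1,4] N   <
        [1,2] "cat" : S
        [2,4] N\S   >
          [2,3] "liked" : (N\S)/S
          [3,4] "found" : S
      [4,5] "which" : (N/(N\S))\N
    [5,6] "a" : N\S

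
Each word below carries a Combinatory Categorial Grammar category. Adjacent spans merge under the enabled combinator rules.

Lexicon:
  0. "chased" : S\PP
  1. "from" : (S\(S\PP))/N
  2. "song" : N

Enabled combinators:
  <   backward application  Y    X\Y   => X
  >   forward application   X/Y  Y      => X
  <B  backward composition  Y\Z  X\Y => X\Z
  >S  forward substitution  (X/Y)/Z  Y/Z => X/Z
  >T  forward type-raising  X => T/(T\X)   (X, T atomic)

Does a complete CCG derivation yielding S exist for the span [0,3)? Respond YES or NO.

YES

[0,3] S   <
  [0,1] "chased" : S\PP
  [1,3] S\(S\PP)   >
    [1,2] "from" : (S\(S\PP))/N
    [2,3] "song" : N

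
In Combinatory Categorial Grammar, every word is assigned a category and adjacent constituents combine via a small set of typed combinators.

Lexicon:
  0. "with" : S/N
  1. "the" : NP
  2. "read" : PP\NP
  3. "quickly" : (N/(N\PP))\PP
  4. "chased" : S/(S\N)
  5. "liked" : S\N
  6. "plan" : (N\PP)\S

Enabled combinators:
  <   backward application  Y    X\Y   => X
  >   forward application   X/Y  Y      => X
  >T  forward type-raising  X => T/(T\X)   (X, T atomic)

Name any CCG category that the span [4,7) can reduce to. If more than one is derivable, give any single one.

N\PP

[0,7] S   >
  [0,1] "with" : S/N
  [1,7] N   >
    [1,4] N/(N\PP)   <
      [1,3] PP   <
        [1,2] "the" : NP
        [2,3] "read" : PP\NP
      [3,4] "quickly" : (N/(N\PP))\PP
    [4,7] N\PP   <
      [4,6] S   >
        [4,5] "chased" : S/(S\N)
        [5,6] "liked" : S\N
      [6,7] "plan" : (N\PP)\S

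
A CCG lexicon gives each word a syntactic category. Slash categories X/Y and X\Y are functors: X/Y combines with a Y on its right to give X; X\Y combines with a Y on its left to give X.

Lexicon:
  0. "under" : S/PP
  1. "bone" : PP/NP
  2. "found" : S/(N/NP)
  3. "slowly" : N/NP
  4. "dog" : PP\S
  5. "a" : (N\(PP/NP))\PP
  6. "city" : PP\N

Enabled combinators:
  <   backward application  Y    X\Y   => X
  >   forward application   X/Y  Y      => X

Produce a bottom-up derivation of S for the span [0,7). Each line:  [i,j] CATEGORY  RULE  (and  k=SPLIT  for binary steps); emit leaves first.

[0,1] S/PP  lex  "under"
[1,2] PP/NP  lex  "bone"
[2,3] S/(N/NP)  lex  "found"
[3,4] N/NP  lex  "slowly"
[2,4] S  >  k=3
[4,5] PP\S  lex  "dog"
[2,5] PP  <  k=4
[5,6] (N\(PP/NP))\PP  lex  "a"
[2,6] N\(PP/NP)  <  k=5
[1,6] N  <  k=2
[6,7] PP\N  lex  "city"
[1,7] PP  <  k=6
[0,7] S  >  k=1

[0,7] S   >
  [0,1] "under" : S/PP
  [1,7] PP   <
    [1,6] N   <
      [1,2] "bone" : PP/NP
      [2,6] N\(PP/NP)   <
        [2,5] PP   <
          [2,4] S   >
            [2,3] "found" : S/(N/NP)
            [3,4] "slowly" : N/NP
          [4,5] "dog" : PP\S
        [5,6] "a" : (N\(PP/NP))\PP
    [6,7] "city" : PP\N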